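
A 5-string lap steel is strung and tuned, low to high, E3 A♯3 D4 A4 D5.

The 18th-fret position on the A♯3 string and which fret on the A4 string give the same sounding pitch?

A♯3 at fret 18 is A♯3 + 18 semitones = E5.
The open A4 string is 11 semitones above the open A♯3, so the same pitch on the A4 string lies at fret 18 − 11 = 7.

7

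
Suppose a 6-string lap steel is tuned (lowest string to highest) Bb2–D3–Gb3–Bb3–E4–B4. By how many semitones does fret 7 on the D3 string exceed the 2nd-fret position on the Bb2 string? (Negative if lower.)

9 semitones

D3 at fret 7 → A3 (MIDI 57); Bb2 at fret 2 → C3 (MIDI 48).
57 − 48 = 9, so the two pitches are 9 semitones apart.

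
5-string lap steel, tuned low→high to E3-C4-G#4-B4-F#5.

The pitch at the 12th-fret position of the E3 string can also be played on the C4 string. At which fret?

4

Fret 12 on E3 is MIDI 52 + 12 = 64 (E4). On the C4 string (open MIDI 60), that pitch is 64 − 60 = fret 4.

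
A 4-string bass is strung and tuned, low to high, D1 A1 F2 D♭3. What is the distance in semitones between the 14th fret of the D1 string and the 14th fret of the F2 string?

D1 at fret 14 → E2 (MIDI 40); F2 at fret 14 → G3 (MIDI 55).
40 − 55 = -15, so the two pitches are 15 semitones apart, with G3 the higher.

15 semitones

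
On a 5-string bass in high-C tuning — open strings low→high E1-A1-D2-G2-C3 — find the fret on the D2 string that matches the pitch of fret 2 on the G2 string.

Fret 2 on G2 is MIDI 43 + 2 = 45 (A2). On the D2 string (open MIDI 38), that pitch is 45 − 38 = fret 7.

7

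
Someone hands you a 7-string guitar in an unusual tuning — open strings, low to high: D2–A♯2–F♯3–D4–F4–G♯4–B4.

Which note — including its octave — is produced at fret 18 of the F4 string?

F4 is MIDI 65. Adding 18 gives 83, which is B5.

B5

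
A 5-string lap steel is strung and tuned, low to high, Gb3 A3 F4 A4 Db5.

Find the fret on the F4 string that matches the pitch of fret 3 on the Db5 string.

11

Db5 at fret 3 is Db5 + 3 semitones = E5.
The open F4 string is 8 semitones below the open Db5, so the same pitch on the F4 string lies at fret 3 + 8 = 11.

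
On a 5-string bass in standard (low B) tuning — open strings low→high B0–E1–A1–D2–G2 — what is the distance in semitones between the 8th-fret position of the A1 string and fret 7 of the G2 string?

9 semitones

A1 at fret 8 → F2 (MIDI 41); G2 at fret 7 → D3 (MIDI 50).
41 − 50 = -9, so the two pitches are 9 semitones apart, with D3 the higher.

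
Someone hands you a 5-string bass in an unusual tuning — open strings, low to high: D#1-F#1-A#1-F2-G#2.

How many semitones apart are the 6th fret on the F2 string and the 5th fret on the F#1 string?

12 semitones

F2 at fret 6 → B2 (MIDI 47); F#1 at fret 5 → B1 (MIDI 35).
47 − 35 = 12, so the two pitches are 12 semitones apart, with B2 the higher.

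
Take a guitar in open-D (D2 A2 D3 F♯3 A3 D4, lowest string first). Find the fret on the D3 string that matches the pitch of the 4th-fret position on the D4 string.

16

D4 at fret 4 is D4 + 4 semitones = F♯4.
The open D3 string is 12 semitones below the open D4, so the same pitch on the D3 string lies at fret 4 + 12 = 16.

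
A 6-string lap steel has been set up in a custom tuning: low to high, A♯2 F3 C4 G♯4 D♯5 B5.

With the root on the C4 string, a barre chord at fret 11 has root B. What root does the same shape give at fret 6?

F♯

Moving from fret 11 to fret 6 shifts the root by -5 semitones.
B down 5 semitones is F♯.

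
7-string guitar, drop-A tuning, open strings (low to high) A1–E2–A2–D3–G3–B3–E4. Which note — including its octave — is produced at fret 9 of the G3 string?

Each fret is one semitone, so G3 + 9 = E4.

E4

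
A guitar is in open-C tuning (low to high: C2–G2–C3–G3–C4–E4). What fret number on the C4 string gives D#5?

D#5 is 15 semitones above the open C4 (C–C#–D–D#–…–C#–D–D#), so it sits at fret 15.

15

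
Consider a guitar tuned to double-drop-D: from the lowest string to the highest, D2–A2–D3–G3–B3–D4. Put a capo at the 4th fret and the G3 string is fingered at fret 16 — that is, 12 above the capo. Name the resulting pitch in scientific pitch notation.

The capo raises the open G3 by 4 semitones to B3; fretting 12 more gives G3 + 4 + 12 = G3 + 16 semitones = B4.

B4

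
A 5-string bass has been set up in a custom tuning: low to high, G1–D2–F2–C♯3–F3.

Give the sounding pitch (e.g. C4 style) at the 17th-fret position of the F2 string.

Each fret is one semitone, so F2 + 17 = A♯3.
(Equivalently spelled B♭3.)

A♯3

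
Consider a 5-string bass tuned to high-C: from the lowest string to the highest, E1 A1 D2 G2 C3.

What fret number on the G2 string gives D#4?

20

D#4 is 20 semitones above the open G2 (G–G#–A–A#–…–C#–D–D#), so it sits at fret 20.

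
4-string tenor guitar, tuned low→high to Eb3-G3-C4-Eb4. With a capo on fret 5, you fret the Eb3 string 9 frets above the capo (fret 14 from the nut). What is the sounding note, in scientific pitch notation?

F4

The capo raises the open Eb3 by 5 semitones to Ab3; fretting 9 more gives Eb3 + 5 + 9 = Eb3 + 14 semitones = F4.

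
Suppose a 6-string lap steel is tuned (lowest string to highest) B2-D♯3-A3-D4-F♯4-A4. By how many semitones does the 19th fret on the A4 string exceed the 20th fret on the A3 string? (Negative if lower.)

11 semitones

A4 at fret 19 → E6 (MIDI 88); A3 at fret 20 → F5 (MIDI 77).
88 − 77 = 11, so the two pitches are 11 semitones apart.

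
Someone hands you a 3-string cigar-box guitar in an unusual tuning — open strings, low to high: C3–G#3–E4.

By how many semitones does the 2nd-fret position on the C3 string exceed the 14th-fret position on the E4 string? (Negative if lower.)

C3 at fret 2 → D3 (MIDI 50); E4 at fret 14 → F#5 (MIDI 78).
50 − 78 = -28, so the two pitches are 28 semitones apart.

-28 semitones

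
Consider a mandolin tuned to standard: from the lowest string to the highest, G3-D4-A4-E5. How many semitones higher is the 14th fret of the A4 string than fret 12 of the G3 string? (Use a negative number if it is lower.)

A4 at fret 14 → B5 (MIDI 83); G3 at fret 12 → G4 (MIDI 67).
83 − 67 = 16, so the two pitches are 16 semitones apart.

16 semitones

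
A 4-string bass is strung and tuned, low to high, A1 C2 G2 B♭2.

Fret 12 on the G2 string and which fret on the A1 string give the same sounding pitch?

22

Fret 12 on G2 is MIDI 43 + 12 = 55 (G3). On the A1 string (open MIDI 33), that pitch is 55 − 33 = fret 22.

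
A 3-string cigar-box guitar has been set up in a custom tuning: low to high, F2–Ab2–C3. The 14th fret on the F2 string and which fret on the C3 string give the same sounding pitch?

7

F2 at fret 14 is F2 + 14 semitones = G3.
The open C3 string is 7 semitones above the open F2, so the same pitch on the C3 string lies at fret 14 − 7 = 7.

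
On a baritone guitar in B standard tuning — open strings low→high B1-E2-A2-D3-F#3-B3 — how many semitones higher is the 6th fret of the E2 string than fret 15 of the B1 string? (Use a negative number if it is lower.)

E2 at fret 6 → A#2 (MIDI 46); B1 at fret 15 → D3 (MIDI 50).
46 − 50 = -4, so the two pitches are 4 semitones apart.

-4 semitones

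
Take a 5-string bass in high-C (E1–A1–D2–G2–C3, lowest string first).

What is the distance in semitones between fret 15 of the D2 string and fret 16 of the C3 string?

11 semitones

D2 at fret 15 → F3 (MIDI 53); C3 at fret 16 → E4 (MIDI 64).
53 − 64 = -11, so the two pitches are 11 semitones apart, with E4 the higher.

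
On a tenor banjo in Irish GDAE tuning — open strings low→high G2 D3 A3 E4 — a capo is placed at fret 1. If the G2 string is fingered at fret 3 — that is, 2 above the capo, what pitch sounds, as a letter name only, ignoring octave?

The capo raises the open G2 by 1 semitone to G#2; fretting 2 more gives G2 + 1 + 2 = G2 + 3 semitones, landing on A#.

A#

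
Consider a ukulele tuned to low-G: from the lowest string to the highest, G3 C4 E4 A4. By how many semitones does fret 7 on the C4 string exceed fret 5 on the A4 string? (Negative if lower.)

-7 semitones

C4 at fret 7 → G4 (MIDI 67); A4 at fret 5 → D5 (MIDI 74).
67 − 74 = -7, so the two pitches are 7 semitones apart.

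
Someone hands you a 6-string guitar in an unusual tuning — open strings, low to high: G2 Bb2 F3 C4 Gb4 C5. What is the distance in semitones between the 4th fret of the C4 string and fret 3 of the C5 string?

C4 at fret 4 → E4 (MIDI 64); C5 at fret 3 → Eb5 (MIDI 75).
64 − 75 = -11, so the two pitches are 11 semitones apart, with Eb5 the higher.

11 semitones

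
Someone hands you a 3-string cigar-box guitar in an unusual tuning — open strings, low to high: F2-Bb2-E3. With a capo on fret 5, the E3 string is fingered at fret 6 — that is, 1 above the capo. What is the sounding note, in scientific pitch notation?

Bb3

The capo raises the open E3 by 5 semitones to A3; fretting 1 more gives E3 + 5 + 1 = E3 + 6 semitones = Bb3.
(Also written A#.)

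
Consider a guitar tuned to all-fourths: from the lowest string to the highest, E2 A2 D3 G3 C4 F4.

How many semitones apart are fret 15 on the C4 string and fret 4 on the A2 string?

26 semitones

C4 at fret 15 → D#5 (MIDI 75); A2 at fret 4 → C#3 (MIDI 49).
75 − 49 = 26, so the two pitches are 26 semitones apart, with D#5 the higher.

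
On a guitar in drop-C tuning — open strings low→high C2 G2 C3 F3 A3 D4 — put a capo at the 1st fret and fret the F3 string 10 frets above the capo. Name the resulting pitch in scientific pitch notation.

E4

The capo raises the open F3 by 1 semitone to F#3; fretting 10 more gives F3 + 1 + 10 = F3 + 11 semitones = E4.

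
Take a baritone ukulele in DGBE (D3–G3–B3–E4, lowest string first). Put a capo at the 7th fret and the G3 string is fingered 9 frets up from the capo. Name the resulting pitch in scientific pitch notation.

B4

The capo raises the open G3 by 7 semitones to D4; fretting 9 more gives G3 + 7 + 9 = G3 + 16 semitones = B4.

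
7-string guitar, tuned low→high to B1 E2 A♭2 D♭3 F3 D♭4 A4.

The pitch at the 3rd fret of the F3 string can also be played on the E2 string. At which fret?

F3 at fret 3 is F3 + 3 semitones = A♭3.
The open E2 string is 13 semitones below the open F3, so the same pitch on the E2 string lies at fret 3 + 13 = 16.

16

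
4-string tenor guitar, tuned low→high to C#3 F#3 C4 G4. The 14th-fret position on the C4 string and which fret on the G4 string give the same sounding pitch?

7

C4 at fret 14 is C4 + 14 semitones = D5.
The open G4 string is 7 semitones above the open C4, so the same pitch on the G4 string lies at fret 14 − 7 = 7.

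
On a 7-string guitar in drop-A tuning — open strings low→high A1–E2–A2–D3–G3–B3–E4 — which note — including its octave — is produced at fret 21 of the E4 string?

Each fret is one semitone, so E4 + 21 = C#6.
(Equivalently spelled Db6.)

C#6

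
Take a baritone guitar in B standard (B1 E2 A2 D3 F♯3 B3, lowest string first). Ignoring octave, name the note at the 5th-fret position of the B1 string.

E

B1 is MIDI 35. Adding 5 gives 40; 40 mod 12 = 4, i.e. E.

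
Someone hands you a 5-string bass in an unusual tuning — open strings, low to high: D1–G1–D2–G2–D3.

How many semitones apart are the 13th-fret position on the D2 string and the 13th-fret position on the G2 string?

5 semitones

D2 at fret 13 → Eb3 (MIDI 51); G2 at fret 13 → Ab3 (MIDI 56).
51 − 56 = -5, so the two pitches are 5 semitones apart, with Ab3 the higher.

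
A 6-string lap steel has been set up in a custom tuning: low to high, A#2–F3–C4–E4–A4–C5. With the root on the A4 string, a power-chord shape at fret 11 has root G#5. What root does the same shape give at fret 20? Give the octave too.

Moving from fret 11 to fret 20 shifts the root by 9 semitones.
G#5 up 9 semitones is F6.

F6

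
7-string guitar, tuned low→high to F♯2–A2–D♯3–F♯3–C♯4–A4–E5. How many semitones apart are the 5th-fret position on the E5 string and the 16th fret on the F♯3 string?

E5 at fret 5 → A5 (MIDI 81); F♯3 at fret 16 → A♯4 (MIDI 70).
81 − 70 = 11, so the two pitches are 11 semitones apart, with A5 the higher.

11 semitones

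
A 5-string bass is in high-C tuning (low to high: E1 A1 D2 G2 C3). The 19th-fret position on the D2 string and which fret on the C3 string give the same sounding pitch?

9

D2 at fret 19 is D2 + 19 semitones = A3.
The open C3 string is 10 semitones above the open D2, so the same pitch on the C3 string lies at fret 19 − 10 = 9.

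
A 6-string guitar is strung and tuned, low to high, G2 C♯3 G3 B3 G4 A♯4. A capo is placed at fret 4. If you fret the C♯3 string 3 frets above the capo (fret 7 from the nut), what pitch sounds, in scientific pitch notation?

The capo raises the open C♯3 by 4 semitones to F3; fretting 3 more gives C♯3 + 4 + 3 = C♯3 + 7 semitones = G♯3.
(Also written A♭.)

G♯3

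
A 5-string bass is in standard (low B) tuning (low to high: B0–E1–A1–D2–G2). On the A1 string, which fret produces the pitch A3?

A3 is 24 semitones above the open A1 (A–A#–B–C–…–G–G#–A), so it sits at fret 24.

24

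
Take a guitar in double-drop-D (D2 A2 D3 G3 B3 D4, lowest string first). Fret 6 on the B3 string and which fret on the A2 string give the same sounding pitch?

20

Fret 6 on B3 is MIDI 59 + 6 = 65 (F4). On the A2 string (open MIDI 45), that pitch is 65 − 45 = fret 20.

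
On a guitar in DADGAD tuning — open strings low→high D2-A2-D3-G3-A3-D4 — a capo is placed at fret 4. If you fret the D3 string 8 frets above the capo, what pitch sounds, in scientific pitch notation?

The capo raises the open D3 by 4 semitones to F#3; fretting 8 more gives D3 + 4 + 8 = D3 + 12 semitones = D4.

D4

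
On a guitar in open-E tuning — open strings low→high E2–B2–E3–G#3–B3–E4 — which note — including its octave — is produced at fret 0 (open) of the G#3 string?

Fret 0 is the open string itself, so the pitch is just G#3.

G#3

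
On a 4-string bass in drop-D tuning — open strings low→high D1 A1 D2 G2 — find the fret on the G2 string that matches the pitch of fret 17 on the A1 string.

7

A1 at fret 17 is A1 + 17 semitones = D3.
The open G2 string is 10 semitones above the open A1, so the same pitch on the G2 string lies at fret 17 − 10 = 7.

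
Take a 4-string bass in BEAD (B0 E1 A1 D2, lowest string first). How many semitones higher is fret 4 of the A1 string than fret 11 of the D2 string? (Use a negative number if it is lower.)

A1 at fret 4 → C#2 (MIDI 37); D2 at fret 11 → C#3 (MIDI 49).
37 − 49 = -12, so the two pitches are 12 semitones apart.

-12 semitones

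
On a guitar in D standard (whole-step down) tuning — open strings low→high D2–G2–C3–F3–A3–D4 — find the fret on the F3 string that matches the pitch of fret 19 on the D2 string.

Fret 19 on D2 is MIDI 38 + 19 = 57 (A3). On the F3 string (open MIDI 53), that pitch is 57 − 53 = fret 4.

4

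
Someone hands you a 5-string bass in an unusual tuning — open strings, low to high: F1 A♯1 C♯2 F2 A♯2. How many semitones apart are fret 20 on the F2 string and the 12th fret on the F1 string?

F2 at fret 20 → C♯4 (MIDI 61); F1 at fret 12 → F2 (MIDI 41).
61 − 41 = 20, so the two pitches are 20 semitones apart, with C♯4 the higher.

20 semitones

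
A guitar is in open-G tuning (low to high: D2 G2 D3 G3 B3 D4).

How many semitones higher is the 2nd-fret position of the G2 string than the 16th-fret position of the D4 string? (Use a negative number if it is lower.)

G2 at fret 2 → A2 (MIDI 45); D4 at fret 16 → F♯5 (MIDI 78).
45 − 78 = -33, so the two pitches are 33 semitones apart.

-33 semitones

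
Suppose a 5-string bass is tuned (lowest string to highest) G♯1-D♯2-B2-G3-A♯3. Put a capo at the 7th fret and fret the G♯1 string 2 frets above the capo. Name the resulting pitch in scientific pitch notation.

The capo raises the open G♯1 by 7 semitones to D♯2; fretting 2 more gives G♯1 + 7 + 2 = G♯1 + 9 semitones = F2.

F2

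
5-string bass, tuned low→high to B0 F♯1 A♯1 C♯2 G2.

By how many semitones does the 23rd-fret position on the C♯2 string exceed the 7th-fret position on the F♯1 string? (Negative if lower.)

C♯2 at fret 23 → C4 (MIDI 60); F♯1 at fret 7 → C♯2 (MIDI 37).
60 − 37 = 23, so the two pitches are 23 semitones apart.

23 semitones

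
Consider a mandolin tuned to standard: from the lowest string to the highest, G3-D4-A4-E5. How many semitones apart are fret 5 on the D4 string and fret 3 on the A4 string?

5 semitones

D4 at fret 5 → G4 (MIDI 67); A4 at fret 3 → C5 (MIDI 72).
67 − 72 = -5, so the two pitches are 5 semitones apart, with C5 the higher.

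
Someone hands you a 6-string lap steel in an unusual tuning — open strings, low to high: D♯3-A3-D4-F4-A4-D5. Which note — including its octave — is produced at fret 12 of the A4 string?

A4 is MIDI 69. Adding 12 gives 81, which is A5.

A5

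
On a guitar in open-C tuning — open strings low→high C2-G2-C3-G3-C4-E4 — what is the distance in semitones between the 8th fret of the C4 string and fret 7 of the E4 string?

C4 at fret 8 → G#4 (MIDI 68); E4 at fret 7 → B4 (MIDI 71).
68 − 71 = -3, so the two pitches are 3 semitones apart, with B4 the higher.

3 semitones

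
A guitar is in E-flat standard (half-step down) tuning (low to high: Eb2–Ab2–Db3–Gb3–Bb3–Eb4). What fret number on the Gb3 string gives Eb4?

Eb4 is 9 semitones above the open Gb3 (Gb–G–Ab–A–Bb–B–C–Db–D–Eb), so it sits at fret 9.

9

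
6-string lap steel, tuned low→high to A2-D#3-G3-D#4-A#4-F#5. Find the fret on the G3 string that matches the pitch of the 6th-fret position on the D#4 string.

D#4 at fret 6 is D#4 + 6 semitones = A4.
The open G3 string is 8 semitones below the open D#4, so the same pitch on the G3 string lies at fret 6 + 8 = 14.

14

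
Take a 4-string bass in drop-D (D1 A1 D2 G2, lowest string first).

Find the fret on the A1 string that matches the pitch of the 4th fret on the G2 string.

14

G2 at fret 4 is G2 + 4 semitones = B2.
The open A1 string is 10 semitones below the open G2, so the same pitch on the A1 string lies at fret 4 + 10 = 14.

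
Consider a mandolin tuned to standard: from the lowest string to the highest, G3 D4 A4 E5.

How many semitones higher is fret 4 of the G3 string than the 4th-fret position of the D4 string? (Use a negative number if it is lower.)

-7 semitones

G3 at fret 4 → B3 (MIDI 59); D4 at fret 4 → F#4 (MIDI 66).
59 − 66 = -7, so the two pitches are 7 semitones apart.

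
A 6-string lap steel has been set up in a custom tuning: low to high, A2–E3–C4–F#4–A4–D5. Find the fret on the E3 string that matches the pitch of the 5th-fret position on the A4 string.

22

A4 at fret 5 is A4 + 5 semitones = D5.
The open E3 string is 17 semitones below the open A4, so the same pitch on the E3 string lies at fret 5 + 17 = 22.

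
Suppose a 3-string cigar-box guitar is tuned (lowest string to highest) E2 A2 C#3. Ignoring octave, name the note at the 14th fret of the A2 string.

Each fret is one semitone, so A2 + 14 = B.

B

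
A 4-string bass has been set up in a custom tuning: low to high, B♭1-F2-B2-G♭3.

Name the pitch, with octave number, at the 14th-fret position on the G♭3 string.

Each fret is one semitone, so G♭3 + 14 = A♭4.
(Equivalently spelled G♯4.)

A♭4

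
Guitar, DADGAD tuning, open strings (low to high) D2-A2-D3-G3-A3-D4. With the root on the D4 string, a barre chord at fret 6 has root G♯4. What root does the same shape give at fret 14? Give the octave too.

E5

Moving from fret 6 to fret 14 shifts the root by 8 semitones.
G♯4 up 8 semitones is E5.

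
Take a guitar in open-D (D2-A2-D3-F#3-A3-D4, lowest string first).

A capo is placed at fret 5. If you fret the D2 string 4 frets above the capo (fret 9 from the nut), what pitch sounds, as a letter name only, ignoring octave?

The capo raises the open D2 by 5 semitones to G2; fretting 4 more gives D2 + 5 + 4 = D2 + 9 semitones, landing on B.

B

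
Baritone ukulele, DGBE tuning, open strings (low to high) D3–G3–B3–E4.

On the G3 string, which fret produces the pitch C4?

C4 is 5 semitones above the open G3 (G–G#–A–A#–B–C), so it sits at fret 5.

5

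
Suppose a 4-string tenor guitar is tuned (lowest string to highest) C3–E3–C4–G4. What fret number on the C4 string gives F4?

5

F4 is 5 semitones above the open C4 (C–C#–D–D#–E–F), so it sits at fret 5.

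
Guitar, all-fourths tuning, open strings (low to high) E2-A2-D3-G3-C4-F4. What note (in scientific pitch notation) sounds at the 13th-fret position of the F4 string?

The open F4 string plus 13 semitones: F–F#–G–G#–…–E–F–F#.
The walk passes from B into C once, so the octave number goes from 4 to 5.
(Equivalently spelled Gb5.)

F#5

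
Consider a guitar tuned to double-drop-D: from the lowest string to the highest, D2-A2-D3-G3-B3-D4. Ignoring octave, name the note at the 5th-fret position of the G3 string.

The open G3 string plus 5 semitones: G–G#–A–A#–B–C.

C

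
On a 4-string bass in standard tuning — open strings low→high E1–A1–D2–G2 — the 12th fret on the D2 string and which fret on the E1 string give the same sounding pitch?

22

Fret 12 on D2 is MIDI 38 + 12 = 50 (D3). On the E1 string (open MIDI 28), that pitch is 50 − 28 = fret 22.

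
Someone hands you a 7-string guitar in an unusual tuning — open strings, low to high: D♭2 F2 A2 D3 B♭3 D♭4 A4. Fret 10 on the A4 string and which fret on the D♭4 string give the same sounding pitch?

Fret 10 on A4 is MIDI 69 + 10 = 79 (G5). On the D♭4 string (open MIDI 61), that pitch is 79 − 61 = fret 18.

18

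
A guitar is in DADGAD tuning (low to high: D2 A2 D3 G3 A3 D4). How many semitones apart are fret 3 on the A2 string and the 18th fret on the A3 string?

27 semitones

A2 at fret 3 → C3 (MIDI 48); A3 at fret 18 → D#5 (MIDI 75).
48 − 75 = -27, so the two pitches are 27 semitones apart, with D#5 the higher.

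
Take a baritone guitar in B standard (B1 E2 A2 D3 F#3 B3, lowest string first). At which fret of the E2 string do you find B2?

7

B2 is 7 semitones above the open E2 (E–F–F#–G–G#–A–A#–B), so it sits at fret 7.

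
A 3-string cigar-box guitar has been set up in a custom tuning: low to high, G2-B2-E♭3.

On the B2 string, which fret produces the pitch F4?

F4 is 18 semitones above the open B2 (B–C–Db–D–…–Eb–E–F), so it sits at fret 18.

18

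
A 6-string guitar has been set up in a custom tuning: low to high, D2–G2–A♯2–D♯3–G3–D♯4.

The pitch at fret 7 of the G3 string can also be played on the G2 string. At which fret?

19

Fret 7 on G3 is MIDI 55 + 7 = 62 (D4). On the G2 string (open MIDI 43), that pitch is 62 − 43 = fret 19.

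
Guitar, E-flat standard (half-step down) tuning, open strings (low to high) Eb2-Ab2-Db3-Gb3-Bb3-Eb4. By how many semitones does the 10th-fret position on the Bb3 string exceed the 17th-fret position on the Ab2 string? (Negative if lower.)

Bb3 at fret 10 → Ab4 (MIDI 68); Ab2 at fret 17 → Db4 (MIDI 61).
68 − 61 = 7, so the two pitches are 7 semitones apart.

7 semitones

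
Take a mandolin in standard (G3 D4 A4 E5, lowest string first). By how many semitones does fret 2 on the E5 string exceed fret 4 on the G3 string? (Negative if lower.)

E5 at fret 2 → F#5 (MIDI 78); G3 at fret 4 → B3 (MIDI 59).
78 − 59 = 19, so the two pitches are 19 semitones apart.

19 semitones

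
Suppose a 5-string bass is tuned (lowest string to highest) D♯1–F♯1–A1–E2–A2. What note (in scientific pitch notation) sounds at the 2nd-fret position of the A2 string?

A2 is MIDI 45. Adding 2 gives 47, which is B2.

B2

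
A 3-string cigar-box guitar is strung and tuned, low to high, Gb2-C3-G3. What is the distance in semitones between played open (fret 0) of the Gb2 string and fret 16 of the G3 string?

Gb2 at fret 0 → Gb2 (MIDI 42); G3 at fret 16 → B4 (MIDI 71).
42 − 71 = -29, so the two pitches are 29 semitones apart, with B4 the higher.

29 semitones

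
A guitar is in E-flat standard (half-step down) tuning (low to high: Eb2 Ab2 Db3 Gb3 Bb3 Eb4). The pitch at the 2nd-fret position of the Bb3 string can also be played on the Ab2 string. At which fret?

16

Fret 2 on Bb3 is MIDI 58 + 2 = 60 (C4). On the Ab2 string (open MIDI 44), that pitch is 60 − 44 = fret 16.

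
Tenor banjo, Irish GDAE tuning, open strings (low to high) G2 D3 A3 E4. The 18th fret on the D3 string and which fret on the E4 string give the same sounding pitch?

Fret 18 on D3 is MIDI 50 + 18 = 68 (G#4). On the E4 string (open MIDI 64), that pitch is 68 − 64 = fret 4.

4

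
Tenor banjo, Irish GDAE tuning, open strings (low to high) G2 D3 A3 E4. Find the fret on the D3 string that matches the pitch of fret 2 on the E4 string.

16

Fret 2 on E4 is MIDI 64 + 2 = 66 (F#4). On the D3 string (open MIDI 50), that pitch is 66 − 50 = fret 16.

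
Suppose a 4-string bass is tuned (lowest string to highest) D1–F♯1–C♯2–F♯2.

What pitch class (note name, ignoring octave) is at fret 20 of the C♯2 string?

A

Each fret is one semitone, so C♯2 + 20 = A.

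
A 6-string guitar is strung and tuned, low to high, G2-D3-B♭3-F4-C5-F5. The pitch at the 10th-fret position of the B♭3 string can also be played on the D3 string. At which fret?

18

Fret 10 on B♭3 is MIDI 58 + 10 = 68 (A♭4). On the D3 string (open MIDI 50), that pitch is 68 − 50 = fret 18.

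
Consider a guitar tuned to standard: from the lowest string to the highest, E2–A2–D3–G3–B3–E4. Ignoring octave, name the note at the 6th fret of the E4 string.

Each fret is one semitone, so E4 + 6 = A#.
(Equivalently spelled Bb.)

A#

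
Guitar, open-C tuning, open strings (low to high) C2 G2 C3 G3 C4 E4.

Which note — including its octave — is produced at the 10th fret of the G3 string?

F4

G3 is MIDI 55. Adding 10 gives 65, which is F4.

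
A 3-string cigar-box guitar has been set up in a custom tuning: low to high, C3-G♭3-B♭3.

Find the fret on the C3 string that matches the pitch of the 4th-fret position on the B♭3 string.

B♭3 at fret 4 is B♭3 + 4 semitones = D4.
The open C3 string is 10 semitones below the open B♭3, so the same pitch on the C3 string lies at fret 4 + 10 = 14.

14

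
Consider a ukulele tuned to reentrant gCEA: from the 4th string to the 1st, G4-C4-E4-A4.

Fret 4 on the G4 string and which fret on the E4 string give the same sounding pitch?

7

Fret 4 on G4 is MIDI 67 + 4 = 71 (B4). On the E4 string (open MIDI 64), that pitch is 71 − 64 = fret 7.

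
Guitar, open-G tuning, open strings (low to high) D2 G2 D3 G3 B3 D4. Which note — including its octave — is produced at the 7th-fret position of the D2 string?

A2

D2 is MIDI 38. Adding 7 gives 45, which is A2.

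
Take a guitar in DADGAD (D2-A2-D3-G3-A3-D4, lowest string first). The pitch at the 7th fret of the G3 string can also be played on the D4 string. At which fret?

0

Fret 7 on G3 is MIDI 55 + 7 = 62 (D4). On the D4 string (open MIDI 62), that pitch is 62 − 62 = fret 0.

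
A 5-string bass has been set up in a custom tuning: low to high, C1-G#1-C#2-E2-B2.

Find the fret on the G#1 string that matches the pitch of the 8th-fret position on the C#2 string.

C#2 at fret 8 is C#2 + 8 semitones = A2.
The open G#1 string is 5 semitones below the open C#2, so the same pitch on the G#1 string lies at fret 8 + 5 = 13.

13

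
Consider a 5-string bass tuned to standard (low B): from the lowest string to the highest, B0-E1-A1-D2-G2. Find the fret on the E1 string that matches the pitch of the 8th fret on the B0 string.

B0 at fret 8 is B0 + 8 semitones = G1.
The open E1 string is 5 semitones above the open B0, so the same pitch on the E1 string lies at fret 8 − 5 = 3.

3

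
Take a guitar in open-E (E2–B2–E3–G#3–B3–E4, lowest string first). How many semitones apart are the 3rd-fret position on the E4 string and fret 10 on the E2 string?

17 semitones

E4 at fret 3 → G4 (MIDI 67); E2 at fret 10 → D3 (MIDI 50).
67 − 50 = 17, so the two pitches are 17 semitones apart, with G4 the higher.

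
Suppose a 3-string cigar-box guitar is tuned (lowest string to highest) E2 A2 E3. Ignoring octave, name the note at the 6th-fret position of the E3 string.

E3 is MIDI 52. Adding 6 gives 58; 58 mod 12 = 10, i.e. A#.
(Equivalently spelled Bb.)

A#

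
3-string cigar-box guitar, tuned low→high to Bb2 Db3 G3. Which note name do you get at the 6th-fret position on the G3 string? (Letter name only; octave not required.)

Each fret is one semitone, so G3 + 6 = Db.
(Equivalently spelled C#.)

Db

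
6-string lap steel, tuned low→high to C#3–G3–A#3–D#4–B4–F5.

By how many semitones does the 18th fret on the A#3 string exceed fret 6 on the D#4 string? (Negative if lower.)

A#3 at fret 18 → E5 (MIDI 76); D#4 at fret 6 → A4 (MIDI 69).
76 − 69 = 7, so the two pitches are 7 semitones apart.

7 semitones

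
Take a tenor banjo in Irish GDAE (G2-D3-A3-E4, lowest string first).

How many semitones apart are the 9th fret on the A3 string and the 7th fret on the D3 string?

9 semitones

A3 at fret 9 → F♯4 (MIDI 66); D3 at fret 7 → A3 (MIDI 57).
66 − 57 = 9, so the two pitches are 9 semitones apart, with F♯4 the higher.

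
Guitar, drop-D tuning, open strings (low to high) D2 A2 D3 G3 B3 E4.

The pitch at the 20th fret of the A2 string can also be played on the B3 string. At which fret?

6

Fret 20 on A2 is MIDI 45 + 20 = 65 (F4). On the B3 string (open MIDI 59), that pitch is 65 − 59 = fret 6.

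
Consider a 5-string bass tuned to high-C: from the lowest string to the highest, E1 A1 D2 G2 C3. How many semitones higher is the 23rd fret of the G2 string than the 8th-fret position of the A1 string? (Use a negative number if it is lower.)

G2 at fret 23 → F#4 (MIDI 66); A1 at fret 8 → F2 (MIDI 41).
66 − 41 = 25, so the two pitches are 25 semitones apart.

25 semitones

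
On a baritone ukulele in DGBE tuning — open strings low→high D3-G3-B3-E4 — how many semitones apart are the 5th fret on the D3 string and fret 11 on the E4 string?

20 semitones

D3 at fret 5 → G3 (MIDI 55); E4 at fret 11 → D#5 (MIDI 75).
55 − 75 = -20, so the two pitches are 20 semitones apart, with D#5 the higher.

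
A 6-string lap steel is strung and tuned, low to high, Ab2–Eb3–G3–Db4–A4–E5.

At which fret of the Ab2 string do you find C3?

C3 is 4 semitones above the open Ab2 (Ab–A–Bb–B–C), so it sits at fret 4.

4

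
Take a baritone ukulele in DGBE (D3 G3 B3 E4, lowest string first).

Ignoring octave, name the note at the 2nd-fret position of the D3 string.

The open D3 string plus 2 semitones: D–D#–E.

E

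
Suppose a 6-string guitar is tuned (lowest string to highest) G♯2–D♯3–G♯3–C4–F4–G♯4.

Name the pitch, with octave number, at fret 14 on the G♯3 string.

G♯3 is MIDI 56. Adding 14 gives 70, which is A♯4.
(Equivalently spelled B♭4.)

A♯4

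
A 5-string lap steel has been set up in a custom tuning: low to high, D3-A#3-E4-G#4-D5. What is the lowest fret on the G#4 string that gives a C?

From G#4, count semitones up the chromatic scale until reaching C: G#–A–A#–B–C — 4 steps.

4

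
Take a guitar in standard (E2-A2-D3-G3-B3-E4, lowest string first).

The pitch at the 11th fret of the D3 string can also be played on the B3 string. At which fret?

Fret 11 on D3 is MIDI 50 + 11 = 61 (C#4). On the B3 string (open MIDI 59), that pitch is 61 − 59 = fret 2.

2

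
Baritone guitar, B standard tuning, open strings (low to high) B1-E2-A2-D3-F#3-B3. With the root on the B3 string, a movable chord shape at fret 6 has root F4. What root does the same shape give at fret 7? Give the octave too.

F#4

Moving from fret 6 to fret 7 shifts the root by 1 semitone.
F4 up 1 semitone is F#4.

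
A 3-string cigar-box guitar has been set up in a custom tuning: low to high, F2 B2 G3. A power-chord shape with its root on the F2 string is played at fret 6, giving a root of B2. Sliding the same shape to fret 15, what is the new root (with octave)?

G#3

Moving from fret 6 to fret 15 shifts the root by 9 semitones.
B2 up 9 semitones is G#3.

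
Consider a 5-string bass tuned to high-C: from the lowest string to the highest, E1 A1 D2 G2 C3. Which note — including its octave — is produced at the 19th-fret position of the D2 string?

Each fret is one semitone, so D2 + 19 = A3.

A3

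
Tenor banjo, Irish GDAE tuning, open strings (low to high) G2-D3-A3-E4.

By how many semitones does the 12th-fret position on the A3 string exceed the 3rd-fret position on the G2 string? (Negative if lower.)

A3 at fret 12 → A4 (MIDI 69); G2 at fret 3 → A#2 (MIDI 46).
69 − 46 = 23, so the two pitches are 23 semitones apart.

23 semitones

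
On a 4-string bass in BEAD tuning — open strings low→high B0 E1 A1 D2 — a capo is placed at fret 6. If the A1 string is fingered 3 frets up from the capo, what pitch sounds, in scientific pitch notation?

The capo raises the open A1 by 6 semitones to D#2; fretting 3 more gives A1 + 6 + 3 = A1 + 9 semitones = F#2.

F#2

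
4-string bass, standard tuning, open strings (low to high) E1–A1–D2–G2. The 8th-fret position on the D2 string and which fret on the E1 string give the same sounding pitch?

18

D2 at fret 8 is D2 + 8 semitones = A♯2.
The open E1 string is 10 semitones below the open D2, so the same pitch on the E1 string lies at fret 8 + 10 = 18.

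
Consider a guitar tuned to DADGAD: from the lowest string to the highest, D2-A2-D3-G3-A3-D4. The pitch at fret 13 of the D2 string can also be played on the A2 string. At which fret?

Fret 13 on D2 is MIDI 38 + 13 = 51 (D♯3). On the A2 string (open MIDI 45), that pitch is 51 − 45 = fret 6.

6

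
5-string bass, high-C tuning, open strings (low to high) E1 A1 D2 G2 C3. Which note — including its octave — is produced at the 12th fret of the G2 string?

Each fret is one semitone, so G2 + 12 = G3.

G3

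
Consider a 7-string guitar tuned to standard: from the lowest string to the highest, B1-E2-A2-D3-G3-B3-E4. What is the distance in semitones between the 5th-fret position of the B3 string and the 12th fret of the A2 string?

B3 at fret 5 → E4 (MIDI 64); A2 at fret 12 → A3 (MIDI 57).
64 − 57 = 7, so the two pitches are 7 semitones apart, with E4 the higher.

7 semitones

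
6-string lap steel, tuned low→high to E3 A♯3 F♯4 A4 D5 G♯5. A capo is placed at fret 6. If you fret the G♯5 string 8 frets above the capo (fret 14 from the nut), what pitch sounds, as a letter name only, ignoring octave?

The capo raises the open G♯5 by 6 semitones to D6; fretting 8 more gives G♯5 + 6 + 8 = G♯5 + 14 semitones, landing on A♯.

A♯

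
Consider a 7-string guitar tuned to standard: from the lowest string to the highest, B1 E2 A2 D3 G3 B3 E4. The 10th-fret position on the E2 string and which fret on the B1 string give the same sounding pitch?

15

E2 at fret 10 is E2 + 10 semitones = D3.
The open B1 string is 5 semitones below the open E2, so the same pitch on the B1 string lies at fret 10 + 5 = 15.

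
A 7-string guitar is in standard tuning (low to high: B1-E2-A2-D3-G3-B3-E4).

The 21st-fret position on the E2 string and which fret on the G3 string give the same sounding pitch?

Fret 21 on E2 is MIDI 40 + 21 = 61 (C♯4). On the G3 string (open MIDI 55), that pitch is 61 − 55 = fret 6.

6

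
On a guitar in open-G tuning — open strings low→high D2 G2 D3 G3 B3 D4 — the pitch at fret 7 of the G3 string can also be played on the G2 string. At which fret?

19

G3 at fret 7 is G3 + 7 semitones = D4.
The open G2 string is 12 semitones below the open G3, so the same pitch on the G2 string lies at fret 7 + 12 = 19.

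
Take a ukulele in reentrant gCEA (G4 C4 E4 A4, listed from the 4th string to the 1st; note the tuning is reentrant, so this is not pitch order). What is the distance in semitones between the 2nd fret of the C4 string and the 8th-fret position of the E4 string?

10 semitones

C4 at fret 2 → D4 (MIDI 62); E4 at fret 8 → C5 (MIDI 72).
62 − 72 = -10, so the two pitches are 10 semitones apart, with C5 the higher.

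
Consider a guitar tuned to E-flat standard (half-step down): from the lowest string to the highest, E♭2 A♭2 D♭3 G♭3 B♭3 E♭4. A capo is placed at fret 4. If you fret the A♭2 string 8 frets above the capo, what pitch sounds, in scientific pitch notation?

A♭3

The capo raises the open A♭2 by 4 semitones to C3; fretting 8 more gives A♭2 + 4 + 8 = A♭2 + 12 semitones = A♭3.
(Also written G♯.)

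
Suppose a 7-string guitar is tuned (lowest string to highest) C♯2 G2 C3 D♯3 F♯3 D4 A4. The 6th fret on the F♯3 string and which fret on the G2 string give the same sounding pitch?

17

Fret 6 on F♯3 is MIDI 54 + 6 = 60 (C4). On the G2 string (open MIDI 43), that pitch is 60 − 43 = fret 17.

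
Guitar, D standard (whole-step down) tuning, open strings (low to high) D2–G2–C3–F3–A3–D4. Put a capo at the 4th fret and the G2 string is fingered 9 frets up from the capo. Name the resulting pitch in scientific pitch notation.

The capo raises the open G2 by 4 semitones to B2; fretting 9 more gives G2 + 4 + 9 = G2 + 13 semitones = G♯3.

G♯3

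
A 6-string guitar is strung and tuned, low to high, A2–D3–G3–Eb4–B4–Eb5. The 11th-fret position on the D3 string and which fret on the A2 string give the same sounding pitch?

D3 at fret 11 is D3 + 11 semitones = Db4.
The open A2 string is 5 semitones below the open D3, so the same pitch on the A2 string lies at fret 11 + 5 = 16.

16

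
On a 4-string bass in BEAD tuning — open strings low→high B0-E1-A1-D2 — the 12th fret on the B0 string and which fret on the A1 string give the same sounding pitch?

2

B0 at fret 12 is B0 + 12 semitones = B1.
The open A1 string is 10 semitones above the open B0, so the same pitch on the A1 string lies at fret 12 − 10 = 2.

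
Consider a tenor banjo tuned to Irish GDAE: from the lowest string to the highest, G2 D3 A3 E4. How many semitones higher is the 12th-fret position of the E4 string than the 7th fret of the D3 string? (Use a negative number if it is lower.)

19 semitones

E4 at fret 12 → E5 (MIDI 76); D3 at fret 7 → A3 (MIDI 57).
76 − 57 = 19, so the two pitches are 19 semitones apart.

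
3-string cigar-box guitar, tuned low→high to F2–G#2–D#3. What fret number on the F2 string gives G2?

G2 is 2 semitones above the open F2 (F–F#–G), so it sits at fret 2.

2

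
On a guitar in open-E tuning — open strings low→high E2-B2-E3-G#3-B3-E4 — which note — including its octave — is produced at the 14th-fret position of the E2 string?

F#3

Each fret is one semitone, so E2 + 14 = F#3.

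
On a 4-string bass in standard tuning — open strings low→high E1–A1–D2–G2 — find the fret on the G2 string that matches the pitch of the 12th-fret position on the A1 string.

A1 at fret 12 is A1 + 12 semitones = A2.
The open G2 string is 10 semitones above the open A1, so the same pitch on the G2 string lies at fret 12 − 10 = 2.

2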